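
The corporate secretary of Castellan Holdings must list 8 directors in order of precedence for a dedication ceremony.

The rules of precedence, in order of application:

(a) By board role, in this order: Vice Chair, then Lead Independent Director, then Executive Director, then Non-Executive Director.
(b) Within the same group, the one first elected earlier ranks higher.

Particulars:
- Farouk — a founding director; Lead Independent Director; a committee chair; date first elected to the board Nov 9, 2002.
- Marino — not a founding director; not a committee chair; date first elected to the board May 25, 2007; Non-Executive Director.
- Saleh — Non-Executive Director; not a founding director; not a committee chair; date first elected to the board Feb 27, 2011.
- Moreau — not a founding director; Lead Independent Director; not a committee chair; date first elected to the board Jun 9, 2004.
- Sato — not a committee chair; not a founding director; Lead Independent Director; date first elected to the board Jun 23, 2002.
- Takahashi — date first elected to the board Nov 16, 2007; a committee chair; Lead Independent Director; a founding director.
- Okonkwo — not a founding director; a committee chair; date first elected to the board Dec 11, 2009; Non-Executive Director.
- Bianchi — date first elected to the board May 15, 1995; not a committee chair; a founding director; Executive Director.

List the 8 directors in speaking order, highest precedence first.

By board role: Sato, Farouk, Moreau and Takahashi (Lead Independent Director); then Bianchi (Executive Director); then Marino, Okonkwo and Saleh (Non-Executive Director).
Among Sato, Farouk, Moreau and Takahashi, by date first elected to the board (earlier first): Sato (Jun 23, 2002) before Farouk (Nov 9, 2002) before Moreau (Jun 9, 2004) before Takahashi (Nov 16, 2007).
Among Marino, Okonkwo and Saleh, by date first elected to the board (earlier first): Marino (May 25, 2007) before Okonkwo (Dec 11, 2009) before Saleh (Feb 27, 2011).
Full order: Sato, Farouk, Moreau, Takahashi, Bianchi, Marino, Okonkwo, Saleh.

Sato, Farouk, Moreau, Takahashi, Bianchi, Marino, Okonkwo, Saleh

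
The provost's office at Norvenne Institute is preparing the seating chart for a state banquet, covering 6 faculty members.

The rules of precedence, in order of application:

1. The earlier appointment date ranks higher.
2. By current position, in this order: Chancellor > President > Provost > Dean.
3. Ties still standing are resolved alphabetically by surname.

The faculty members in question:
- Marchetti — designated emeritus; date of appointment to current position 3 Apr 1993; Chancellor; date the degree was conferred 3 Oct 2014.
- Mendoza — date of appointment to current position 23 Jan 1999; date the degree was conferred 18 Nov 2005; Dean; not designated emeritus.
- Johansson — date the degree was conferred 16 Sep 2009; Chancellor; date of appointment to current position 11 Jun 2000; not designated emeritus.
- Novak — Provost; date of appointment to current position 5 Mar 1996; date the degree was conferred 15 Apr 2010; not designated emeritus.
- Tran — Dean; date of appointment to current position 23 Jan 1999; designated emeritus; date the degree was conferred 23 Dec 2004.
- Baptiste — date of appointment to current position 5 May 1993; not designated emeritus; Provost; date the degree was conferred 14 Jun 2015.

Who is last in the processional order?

By date of appointment to current position (earlier first): Marchetti (3 Apr 1993); then Baptiste (5 May 1993); then Novak (5 Mar 1996); then Mendoza and Tran (both 23 Jan 1999); then Johansson (11 Jun 2000).
Mendoza and Tran are each Dean, so the next rule applies.
Among Mendoza and Tran, alphabetically by surname: Mendoza before Tran.
Order: Marchetti, Baptiste, Novak, Mendoza, Tran, Johansson.

Johansson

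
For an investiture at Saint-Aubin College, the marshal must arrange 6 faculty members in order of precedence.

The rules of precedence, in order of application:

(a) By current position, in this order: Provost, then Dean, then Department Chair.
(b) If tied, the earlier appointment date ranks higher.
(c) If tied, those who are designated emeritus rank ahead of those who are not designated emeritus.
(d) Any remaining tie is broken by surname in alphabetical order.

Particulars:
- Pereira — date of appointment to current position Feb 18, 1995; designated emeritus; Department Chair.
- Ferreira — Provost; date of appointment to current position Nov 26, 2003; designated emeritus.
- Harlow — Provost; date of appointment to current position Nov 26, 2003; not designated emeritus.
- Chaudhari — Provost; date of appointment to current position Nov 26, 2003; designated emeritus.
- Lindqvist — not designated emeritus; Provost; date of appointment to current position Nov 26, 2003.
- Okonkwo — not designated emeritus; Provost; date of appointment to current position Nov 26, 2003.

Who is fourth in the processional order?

By current position: Chaudhari, Ferreira, Harlow, Lindqvist and Okonkwo (Provost); then Pereira (Department Chair).
Chaudhari, Ferreira, Harlow, Lindqvist and Okonkwo all have date of appointment to current position Nov 26, 2003, so the next rule applies.
Among Chaudhari, Ferreira, Harlow, Lindqvist and Okonkwo, designated emeritus before not designated emeritus: Chaudhari and Ferreira (designated emeritus) before Harlow, Lindqvist and Okonkwo (not designated emeritus).
Among Chaudhari and Ferreira, alphabetically by surname: Chaudhari before Ferreira.
Among Harlow, Lindqvist and Okonkwo, alphabetically by surname: Harlow before Lindqvist before Okonkwo.
Order: Chaudhari, Ferreira, Harlow, Lindqvist, Okonkwo, Pereira.

Lindqvist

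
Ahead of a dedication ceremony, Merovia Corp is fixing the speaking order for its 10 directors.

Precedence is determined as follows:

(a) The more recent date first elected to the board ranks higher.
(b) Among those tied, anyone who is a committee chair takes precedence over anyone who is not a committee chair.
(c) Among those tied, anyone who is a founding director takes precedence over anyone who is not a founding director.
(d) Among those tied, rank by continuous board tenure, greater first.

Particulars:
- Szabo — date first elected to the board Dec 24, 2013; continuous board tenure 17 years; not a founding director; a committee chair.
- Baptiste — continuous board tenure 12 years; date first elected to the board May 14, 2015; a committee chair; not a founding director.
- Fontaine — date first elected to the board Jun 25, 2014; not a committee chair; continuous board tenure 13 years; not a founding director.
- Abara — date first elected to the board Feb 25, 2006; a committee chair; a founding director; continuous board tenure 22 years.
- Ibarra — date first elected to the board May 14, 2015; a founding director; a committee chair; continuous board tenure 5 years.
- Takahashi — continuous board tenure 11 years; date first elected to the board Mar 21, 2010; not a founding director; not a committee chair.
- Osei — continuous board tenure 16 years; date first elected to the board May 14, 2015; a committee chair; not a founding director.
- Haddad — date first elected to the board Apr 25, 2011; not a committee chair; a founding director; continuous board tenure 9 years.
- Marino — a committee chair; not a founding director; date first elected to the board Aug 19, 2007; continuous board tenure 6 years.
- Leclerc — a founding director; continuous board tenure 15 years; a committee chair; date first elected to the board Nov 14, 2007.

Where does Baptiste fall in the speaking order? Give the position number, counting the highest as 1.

3

By date first elected to the board (later first): Ibarra, Osei and Baptiste (each May 14, 2015); then Fontaine (Jun 25, 2014); then Szabo (Dec 24, 2013); then Haddad (Apr 25, 2011); then Takahashi (Mar 21, 2010); then Leclerc (Nov 14, 2007); then Marino (Aug 19, 2007); then Abara (Feb 25, 2006).
Ibarra, Osei and Baptiste are each a committee chair, so the next rule applies.
Among Ibarra, Osei and Baptiste, a founding director before not a founding director: Ibarra (a founding director) before Osei and Baptiste (not a founding director).
Among Osei and Baptiste, by continuous board tenure (higher first): Osei (16 years) before Baptiste (12 years).
Order: Ibarra, Osei, Baptiste, Fontaine, Szabo, Haddad, Takahashi, Leclerc, Marino, Abara. So position 3.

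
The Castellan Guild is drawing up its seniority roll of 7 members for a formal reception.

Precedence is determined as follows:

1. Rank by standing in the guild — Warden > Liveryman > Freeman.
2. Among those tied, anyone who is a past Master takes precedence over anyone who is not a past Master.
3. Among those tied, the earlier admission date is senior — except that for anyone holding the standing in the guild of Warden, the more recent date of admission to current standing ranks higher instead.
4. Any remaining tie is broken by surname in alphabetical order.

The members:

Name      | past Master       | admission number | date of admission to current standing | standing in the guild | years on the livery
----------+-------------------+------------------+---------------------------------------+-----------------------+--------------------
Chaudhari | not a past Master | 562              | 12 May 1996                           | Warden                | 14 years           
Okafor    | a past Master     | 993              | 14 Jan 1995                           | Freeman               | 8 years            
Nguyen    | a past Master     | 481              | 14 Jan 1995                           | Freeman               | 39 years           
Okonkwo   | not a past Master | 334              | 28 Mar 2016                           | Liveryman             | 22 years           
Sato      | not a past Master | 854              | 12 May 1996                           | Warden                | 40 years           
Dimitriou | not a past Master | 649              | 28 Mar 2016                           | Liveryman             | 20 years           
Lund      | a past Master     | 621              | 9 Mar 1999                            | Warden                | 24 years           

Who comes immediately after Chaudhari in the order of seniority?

Sato

By standing in the guild: Lund, Chaudhari and Sato (Warden); then Dimitriou and Okonkwo (Liveryman); then Nguyen and Okafor (Freeman).
Among Lund, Chaudhari and Sato, a past Master before not a past Master: Lund (a past Master) before Chaudhari and Sato (not a past Master).
Chaudhari and Sato both have date of admission to current standing 12 May 1996, so the next rule applies.
Among Chaudhari and Sato, alphabetically by surname: Chaudhari before Sato.
Dimitriou and Okonkwo are each not a past Master, so the next rule applies.
Dimitriou and Okonkwo both have date of admission to current standing 28 Mar 2016, so the next rule applies.
Among Dimitriou and Okonkwo, alphabetically by surname: Dimitriou before Okonkwo.
Nguyen and Okafor are each a past Master, so the next rule applies.
Nguyen and Okafor both have date of admission to current standing 14 Jan 1995, so the next rule applies.
Among Nguyen and Okafor, alphabetically by surname: Nguyen before Okafor.
Order: Lund, Chaudhari, Sato, Dimitriou, Okonkwo, Nguyen, Okafor.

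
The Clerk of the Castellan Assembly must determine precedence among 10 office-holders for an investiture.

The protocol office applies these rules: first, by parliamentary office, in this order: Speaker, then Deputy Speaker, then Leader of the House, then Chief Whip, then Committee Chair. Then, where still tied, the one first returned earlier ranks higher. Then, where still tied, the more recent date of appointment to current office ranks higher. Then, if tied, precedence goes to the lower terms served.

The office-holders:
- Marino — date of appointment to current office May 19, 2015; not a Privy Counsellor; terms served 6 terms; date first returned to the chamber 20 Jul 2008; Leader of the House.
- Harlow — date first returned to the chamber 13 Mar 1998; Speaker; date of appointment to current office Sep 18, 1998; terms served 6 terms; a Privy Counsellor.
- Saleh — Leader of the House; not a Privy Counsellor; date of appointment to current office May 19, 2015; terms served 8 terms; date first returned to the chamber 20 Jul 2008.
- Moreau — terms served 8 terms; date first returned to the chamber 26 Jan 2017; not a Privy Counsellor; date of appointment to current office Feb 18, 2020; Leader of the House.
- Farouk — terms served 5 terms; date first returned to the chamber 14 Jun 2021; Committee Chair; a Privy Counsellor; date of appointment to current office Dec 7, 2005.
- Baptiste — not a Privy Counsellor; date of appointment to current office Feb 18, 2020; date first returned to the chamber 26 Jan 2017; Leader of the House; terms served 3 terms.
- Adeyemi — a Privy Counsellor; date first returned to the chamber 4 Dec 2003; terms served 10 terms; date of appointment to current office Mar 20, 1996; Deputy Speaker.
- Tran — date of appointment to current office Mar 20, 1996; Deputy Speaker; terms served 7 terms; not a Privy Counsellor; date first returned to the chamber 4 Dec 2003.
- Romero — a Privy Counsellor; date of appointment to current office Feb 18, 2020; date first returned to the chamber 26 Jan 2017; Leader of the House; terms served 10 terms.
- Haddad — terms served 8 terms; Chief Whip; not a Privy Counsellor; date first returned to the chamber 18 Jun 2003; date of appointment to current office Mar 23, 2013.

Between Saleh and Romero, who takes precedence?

By parliamentary office: Harlow (Speaker); then Tran and Adeyemi (Deputy Speaker); then Marino, Saleh, Baptiste, Moreau and Romero (Leader of the House); then Haddad (Chief Whip); then Farouk (Committee Chair).
Tran and Adeyemi both have date first returned to the chamber 4 Dec 2003, so the next rule applies.
Tran and Adeyemi both have date of appointment to current office Mar 20, 1996, so the next rule applies.
Among Tran and Adeyemi, by terms served (lower first): Tran (7 terms) before Adeyemi (10 terms).
Among Marino, Saleh, Baptiste, Moreau and Romero, by date first returned to the chamber (earlier first): Marino and Saleh (20 Jul 2008) before Baptiste, Moreau and Romero (26 Jan 2017).
Marino and Saleh both have date of appointment to current office May 19, 2015, so the next rule applies.
Among Marino and Saleh, by terms served (lower first): Marino (6 terms) before Saleh (8 terms).
Baptiste, Moreau and Romero all have date of appointment to current office Feb 18, 2020, so the next rule applies.
Among Baptiste, Moreau and Romero, by terms served (lower first): Baptiste (3 terms) before Moreau (8 terms) before Romero (10 terms).
So Saleh takes precedence.

Saleh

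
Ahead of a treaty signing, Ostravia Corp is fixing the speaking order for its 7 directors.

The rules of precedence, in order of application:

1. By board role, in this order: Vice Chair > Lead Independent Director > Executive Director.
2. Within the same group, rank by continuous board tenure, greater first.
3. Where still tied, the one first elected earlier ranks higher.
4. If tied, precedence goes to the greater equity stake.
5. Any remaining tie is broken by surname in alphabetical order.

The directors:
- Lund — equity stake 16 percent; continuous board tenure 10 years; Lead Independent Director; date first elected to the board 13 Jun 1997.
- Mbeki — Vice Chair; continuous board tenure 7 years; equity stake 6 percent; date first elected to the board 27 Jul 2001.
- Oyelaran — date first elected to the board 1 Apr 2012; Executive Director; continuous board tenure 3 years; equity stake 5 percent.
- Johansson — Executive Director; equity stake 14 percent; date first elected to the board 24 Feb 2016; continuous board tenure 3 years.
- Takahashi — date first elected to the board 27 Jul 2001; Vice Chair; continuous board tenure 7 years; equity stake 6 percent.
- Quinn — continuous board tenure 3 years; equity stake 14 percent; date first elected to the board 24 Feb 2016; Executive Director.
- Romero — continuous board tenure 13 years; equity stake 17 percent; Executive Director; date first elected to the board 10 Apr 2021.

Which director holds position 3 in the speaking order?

By board role: Mbeki and Takahashi (Vice Chair); then Lund (Lead Independent Director); then Romero, Oyelaran, Johansson and Quinn (Executive Director).
Mbeki and Takahashi both have continuous board tenure 7 years, so the next rule applies.
Mbeki and Takahashi both have date first elected to the board 27 Jul 2001, so the next rule applies.
Mbeki and Takahashi both have equity stake 6 percent, so the next rule applies.
Among Mbeki and Takahashi, alphabetically by surname: Mbeki before Takahashi.
Among Romero, Oyelaran, Johansson and Quinn, by continuous board tenure (higher first): Romero (13 years) before Oyelaran, Johansson and Quinn (3 years).
Among Oyelaran, Johansson and Quinn, by date first elected to the board (earlier first): Oyelaran (1 Apr 2012) before Johansson and Quinn (24 Feb 2016).
Johansson and Quinn both have equity stake 14 percent, so the next rule applies.
Among Johansson and Quinn, alphabetically by surname: Johansson before Quinn.
Order: Mbeki, Takahashi, Lund, Romero, Oyelaran, Johansson, Quinn.

Lund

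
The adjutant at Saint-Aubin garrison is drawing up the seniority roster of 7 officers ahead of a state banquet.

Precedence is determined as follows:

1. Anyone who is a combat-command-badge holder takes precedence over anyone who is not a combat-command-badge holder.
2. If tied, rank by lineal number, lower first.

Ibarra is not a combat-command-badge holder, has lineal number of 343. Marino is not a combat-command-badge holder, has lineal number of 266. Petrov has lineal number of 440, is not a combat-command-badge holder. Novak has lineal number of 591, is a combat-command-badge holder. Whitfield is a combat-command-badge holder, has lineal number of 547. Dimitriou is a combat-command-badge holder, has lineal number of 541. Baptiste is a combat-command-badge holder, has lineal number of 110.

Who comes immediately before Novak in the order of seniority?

Whitfield

By the first rule: Baptiste, Dimitriou, Whitfield and Novak (each a combat-command-badge holder); then Marino, Ibarra and Petrov (each not a combat-command-badge holder).
Among Baptiste, Dimitriou, Whitfield and Novak, by lineal number (lower first): Baptiste (110) before Dimitriou (541) before Whitfield (547) before Novak (591).
Among Marino, Ibarra and Petrov, by lineal number (lower first): Marino (266) before Ibarra (343) before Petrov (440).
Order: Baptiste, Dimitriou, Whitfield, Novak, Marino, Ibarra, Petrov.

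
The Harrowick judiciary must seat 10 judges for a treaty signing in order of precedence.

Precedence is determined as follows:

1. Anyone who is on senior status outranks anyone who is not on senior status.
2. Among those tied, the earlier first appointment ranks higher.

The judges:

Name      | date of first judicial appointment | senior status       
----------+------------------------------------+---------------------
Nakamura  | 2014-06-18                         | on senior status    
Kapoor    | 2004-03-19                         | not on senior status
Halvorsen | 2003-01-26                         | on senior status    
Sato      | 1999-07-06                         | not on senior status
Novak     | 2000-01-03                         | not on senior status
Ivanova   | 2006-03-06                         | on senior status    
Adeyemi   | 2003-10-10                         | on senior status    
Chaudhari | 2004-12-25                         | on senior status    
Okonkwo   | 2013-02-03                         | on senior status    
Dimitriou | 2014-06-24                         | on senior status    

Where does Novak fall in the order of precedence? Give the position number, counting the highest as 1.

9

By the first rule: Halvorsen, Adeyemi, Chaudhari, Ivanova, Okonkwo, Nakamura and Dimitriou (each on senior status); then Sato, Novak and Kapoor (each not on senior status).
Among Halvorsen, Adeyemi, Chaudhari, Ivanova, Okonkwo, Nakamura and Dimitriou, by date of first judicial appointment (earlier first): Halvorsen (2003-01-26) before Adeyemi (2003-10-10) before Chaudhari (2004-12-25) before Ivanova (2006-03-06) before Okonkwo (2013-02-03) before Nakamura (2014-06-18) before Dimitriou (2014-06-24).
Among Sato, Novak and Kapoor, by date of first judicial appointment (earlier first): Sato (1999-07-06) before Novak (2000-01-03) before Kapoor (2004-03-19).
Order: Halvorsen, Adeyemi, Chaudhari, Ivanova, Okonkwo, Nakamura, Dimitriou, Sato, Novak, Kapoor. So position 9.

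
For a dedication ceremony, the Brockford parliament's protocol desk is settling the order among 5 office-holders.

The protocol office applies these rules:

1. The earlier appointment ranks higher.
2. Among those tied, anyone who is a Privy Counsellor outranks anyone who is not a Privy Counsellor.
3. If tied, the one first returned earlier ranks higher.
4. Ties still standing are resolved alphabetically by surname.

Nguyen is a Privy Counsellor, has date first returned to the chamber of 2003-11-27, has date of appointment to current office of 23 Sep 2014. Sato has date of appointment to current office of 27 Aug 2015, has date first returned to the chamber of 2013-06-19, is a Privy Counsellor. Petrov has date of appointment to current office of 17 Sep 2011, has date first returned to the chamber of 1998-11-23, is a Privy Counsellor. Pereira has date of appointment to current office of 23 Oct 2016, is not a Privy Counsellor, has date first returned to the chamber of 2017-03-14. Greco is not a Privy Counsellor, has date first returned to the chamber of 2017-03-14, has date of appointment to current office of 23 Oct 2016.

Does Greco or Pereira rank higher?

By date of appointment to current office (earlier first): Petrov (17 Sep 2011); then Nguyen (23 Sep 2014); then Sato (27 Aug 2015); then Greco and Pereira (both 23 Oct 2016).
Greco and Pereira are each not a Privy Counsellor, so the next rule applies.
Greco and Pereira both have date first returned to the chamber 2017-03-14, so the next rule applies.
Among Greco and Pereira, alphabetically by surname: Greco before Pereira.
So Greco takes precedence.

Greco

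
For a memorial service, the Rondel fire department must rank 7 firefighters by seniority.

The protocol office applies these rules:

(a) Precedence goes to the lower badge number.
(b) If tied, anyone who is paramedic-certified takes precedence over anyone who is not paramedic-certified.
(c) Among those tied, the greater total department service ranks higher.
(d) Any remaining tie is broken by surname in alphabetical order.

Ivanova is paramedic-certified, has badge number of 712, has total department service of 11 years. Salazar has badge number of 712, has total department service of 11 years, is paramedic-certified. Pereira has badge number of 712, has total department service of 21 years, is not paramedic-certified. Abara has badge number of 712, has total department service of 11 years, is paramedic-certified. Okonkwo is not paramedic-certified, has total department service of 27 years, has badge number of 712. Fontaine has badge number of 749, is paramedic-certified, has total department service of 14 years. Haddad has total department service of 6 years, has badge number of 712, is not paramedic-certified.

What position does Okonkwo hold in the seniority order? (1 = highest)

By badge number (lower first): Abara, Ivanova, Salazar, Okonkwo, Pereira and Haddad (each 712); then Fontaine (749).
Among Abara, Ivanova, Salazar, Okonkwo, Pereira and Haddad, paramedic-certified before not paramedic-certified: Abara, Ivanova and Salazar (paramedic-certified) before Okonkwo, Pereira and Haddad (not paramedic-certified).
Abara, Ivanova and Salazar all have total department service 11 years, so the next rule applies.
Among Abara, Ivanova and Salazar, alphabetically by surname: Abara before Ivanova before Salazar.
Among Okonkwo, Pereira and Haddad, by total department service (higher first): Okonkwo (27 years) before Pereira (21 years) before Haddad (6 years).
Order: Abara, Ivanova, Salazar, Okonkwo, Pereira, Haddad, Fontaine. So position 4.

4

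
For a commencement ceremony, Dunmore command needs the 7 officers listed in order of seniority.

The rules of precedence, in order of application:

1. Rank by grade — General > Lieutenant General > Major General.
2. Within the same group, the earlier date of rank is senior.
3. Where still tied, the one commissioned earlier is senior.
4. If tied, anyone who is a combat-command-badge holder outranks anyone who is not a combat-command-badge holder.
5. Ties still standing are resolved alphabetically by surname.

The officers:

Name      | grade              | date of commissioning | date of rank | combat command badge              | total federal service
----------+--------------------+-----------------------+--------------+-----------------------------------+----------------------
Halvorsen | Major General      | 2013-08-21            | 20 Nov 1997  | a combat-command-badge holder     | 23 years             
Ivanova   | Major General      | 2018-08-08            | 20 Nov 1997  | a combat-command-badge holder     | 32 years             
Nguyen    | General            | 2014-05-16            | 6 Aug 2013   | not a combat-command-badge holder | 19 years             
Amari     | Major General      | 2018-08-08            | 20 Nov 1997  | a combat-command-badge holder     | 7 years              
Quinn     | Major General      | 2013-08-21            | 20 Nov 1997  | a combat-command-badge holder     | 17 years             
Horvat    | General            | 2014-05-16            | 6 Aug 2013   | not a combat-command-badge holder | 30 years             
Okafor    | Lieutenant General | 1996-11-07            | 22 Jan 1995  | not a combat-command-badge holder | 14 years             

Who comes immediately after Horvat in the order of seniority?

Nguyen

By grade: Horvat and Nguyen (General); then Okafor (Lieutenant General); then Halvorsen, Quinn, Amari and Ivanova (Major General).
Horvat and Nguyen both have date of rank 6 Aug 2013, so the next rule applies.
Horvat and Nguyen both have date of commissioning 2014-05-16, so the next rule applies.
Horvat and Nguyen are each not a combat-command-badge holder, so the next rule applies.
Among Horvat and Nguyen, alphabetically by surname: Horvat before Nguyen.
Halvorsen, Quinn, Amari and Ivanova all have date of rank 20 Nov 1997, so the next rule applies.
Among Halvorsen, Quinn, Amari and Ivanova, by date of commissioning (earlier first): Halvorsen and Quinn (2013-08-21) before Amari and Ivanova (2018-08-08).
Halvorsen and Quinn are each a combat-command-badge holder, so the next rule applies.
Among Halvorsen and Quinn, alphabetically by surname: Halvorsen before Quinn.
Amari and Ivanova are each a combat-command-badge holder, so the next rule applies.
Among Amari and Ivanova, alphabetically by surname: Amari before Ivanova.
Order: Horvat, Nguyen, Okafor, Halvorsen, Quinn, Amari, Ivanova.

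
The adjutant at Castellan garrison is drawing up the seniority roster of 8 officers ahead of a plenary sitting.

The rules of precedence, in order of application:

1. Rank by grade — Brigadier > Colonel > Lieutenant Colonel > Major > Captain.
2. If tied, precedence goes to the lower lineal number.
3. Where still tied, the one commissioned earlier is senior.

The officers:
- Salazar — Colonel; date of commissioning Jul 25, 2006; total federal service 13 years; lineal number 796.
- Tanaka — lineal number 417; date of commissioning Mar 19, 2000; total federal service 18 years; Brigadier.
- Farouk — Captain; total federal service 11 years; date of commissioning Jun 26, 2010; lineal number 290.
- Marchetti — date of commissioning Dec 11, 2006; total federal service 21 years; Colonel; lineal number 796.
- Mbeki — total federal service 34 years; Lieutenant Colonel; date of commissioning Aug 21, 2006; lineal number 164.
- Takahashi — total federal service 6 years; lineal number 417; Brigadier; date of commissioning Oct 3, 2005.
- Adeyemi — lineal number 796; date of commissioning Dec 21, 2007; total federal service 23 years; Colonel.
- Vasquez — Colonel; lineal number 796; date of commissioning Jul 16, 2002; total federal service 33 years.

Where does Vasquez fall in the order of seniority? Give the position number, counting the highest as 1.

By grade: Tanaka and Takahashi (Brigadier); then Vasquez, Salazar, Marchetti and Adeyemi (Colonel); then Mbeki (Lieutenant Colonel); then Farouk (Captain).
Tanaka and Takahashi both have lineal number 417, so the next rule applies.
Among Tanaka and Takahashi, by date of commissioning (earlier first): Tanaka (Mar 19, 2000) before Takahashi (Oct 3, 2005).
Vasquez, Salazar, Marchetti and Adeyemi all have lineal number 796, so the next rule applies.
Among Vasquez, Salazar, Marchetti and Adeyemi, by date of commissioning (earlier first): Vasquez (Jul 16, 2002) before Salazar (Jul 25, 2006) before Marchetti (Dec 11, 2006) before Adeyemi (Dec 21, 2007).
Order: Tanaka, Takahashi, Vasquez, Salazar, Marchetti, Adeyemi, Mbeki, Farouk. So position 3.

3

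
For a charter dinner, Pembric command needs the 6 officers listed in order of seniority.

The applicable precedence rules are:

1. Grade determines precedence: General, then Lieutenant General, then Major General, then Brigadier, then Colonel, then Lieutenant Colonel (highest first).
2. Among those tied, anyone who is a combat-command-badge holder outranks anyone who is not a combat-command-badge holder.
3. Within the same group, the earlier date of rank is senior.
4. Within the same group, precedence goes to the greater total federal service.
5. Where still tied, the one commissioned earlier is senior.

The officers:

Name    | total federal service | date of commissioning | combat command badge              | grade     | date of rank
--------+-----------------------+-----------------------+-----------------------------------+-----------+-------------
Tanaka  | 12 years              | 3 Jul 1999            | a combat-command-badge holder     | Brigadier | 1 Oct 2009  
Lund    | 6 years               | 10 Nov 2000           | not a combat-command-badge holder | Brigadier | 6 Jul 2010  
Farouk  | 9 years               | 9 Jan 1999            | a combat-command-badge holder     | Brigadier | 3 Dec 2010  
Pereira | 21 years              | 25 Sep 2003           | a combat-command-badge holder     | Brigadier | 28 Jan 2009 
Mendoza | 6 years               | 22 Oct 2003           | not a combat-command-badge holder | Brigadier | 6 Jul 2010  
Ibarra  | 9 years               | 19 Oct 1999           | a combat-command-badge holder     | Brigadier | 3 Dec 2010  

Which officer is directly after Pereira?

By grade: Pereira, Tanaka, Farouk, Ibarra, Lund and Mendoza (Brigadier).
Among Pereira, Tanaka, Farouk, Ibarra, Lund and Mendoza, a combat-command-badge holder before not a combat-command-badge holder: Pereira, Tanaka, Farouk and Ibarra (a combat-command-badge holder) before Lund and Mendoza (not a combat-command-badge holder).
Among Pereira, Tanaka, Farouk and Ibarra, by date of rank (earlier first): Pereira (28 Jan 2009) before Tanaka (1 Oct 2009) before Farouk and Ibarra (3 Dec 2010).
Farouk and Ibarra both have total federal service 9 years, so the next rule applies.
Among Farouk and Ibarra, by date of commissioning (earlier first): Farouk (9 Jan 1999) before Ibarra (19 Oct 1999).
Lund and Mendoza both have date of rank 6 Jul 2010, so the next rule applies.
Lund and Mendoza both have total federal service 6 years, so the next rule applies.
Among Lund and Mendoza, by date of commissioning (earlier first): Lund (10 Nov 2000) before Mendoza (22 Oct 2003).
Order: Pereira, Tanaka, Farouk, Ibarra, Lund, Mendoza.

Tanaka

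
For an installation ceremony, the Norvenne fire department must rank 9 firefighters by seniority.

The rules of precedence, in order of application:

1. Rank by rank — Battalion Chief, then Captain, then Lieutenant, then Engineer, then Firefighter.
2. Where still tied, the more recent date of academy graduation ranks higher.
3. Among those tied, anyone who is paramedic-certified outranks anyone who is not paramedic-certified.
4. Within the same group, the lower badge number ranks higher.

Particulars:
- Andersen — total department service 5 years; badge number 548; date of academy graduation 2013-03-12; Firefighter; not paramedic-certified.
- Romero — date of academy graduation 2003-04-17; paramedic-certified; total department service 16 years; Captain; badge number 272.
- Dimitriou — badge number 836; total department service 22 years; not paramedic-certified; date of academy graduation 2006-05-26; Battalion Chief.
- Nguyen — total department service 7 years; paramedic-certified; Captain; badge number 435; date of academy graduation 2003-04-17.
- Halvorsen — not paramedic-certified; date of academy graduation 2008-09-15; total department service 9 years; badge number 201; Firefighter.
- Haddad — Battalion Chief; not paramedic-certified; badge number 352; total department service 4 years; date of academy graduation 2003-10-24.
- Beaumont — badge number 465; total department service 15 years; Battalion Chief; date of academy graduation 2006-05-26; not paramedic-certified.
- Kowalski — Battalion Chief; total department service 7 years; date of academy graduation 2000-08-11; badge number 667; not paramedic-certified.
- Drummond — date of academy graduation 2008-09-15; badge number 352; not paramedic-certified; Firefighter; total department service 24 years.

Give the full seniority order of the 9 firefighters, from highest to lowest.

By rank: Beaumont, Dimitriou, Haddad and Kowalski (Battalion Chief); then Romero and Nguyen (Captain); then Andersen, Halvorsen and Drummond (Firefighter).
Among Beaumont, Dimitriou, Haddad and Kowalski, by date of academy graduation (later first): Beaumont and Dimitriou (2006-05-26) before Haddad (2003-10-24) before Kowalski (2000-08-11).
Beaumont and Dimitriou are each not paramedic-certified, so the next rule applies.
Among Beaumont and Dimitriou, by badge number (lower first): Beaumont (465) before Dimitriou (836).
Romero and Nguyen both have date of academy graduation 2003-04-17, so the next rule applies.
Romero and Nguyen are each paramedic-certified, so the next rule applies.
Among Romero and Nguyen, by badge number (lower first): Romero (272) before Nguyen (435).
Among Andersen, Halvorsen and Drummond, by date of academy graduation (later first): Andersen (2013-03-12) before Halvorsen and Drummond (2008-09-15).
Halvorsen and Drummond are each not paramedic-certified, so the next rule applies.
Among Halvorsen and Drummond, by badge number (lower first): Halvorsen (201) before Drummond (352).
Full order: Beaumont, Dimitriou, Haddad, Kowalski, Romero, Nguyen, Andersen, Halvorsen, Drummond.

Beaumont, Dimitriou, Haddad, Kowalski, Romero, Nguyen, Andersen, Halvorsen, Drummond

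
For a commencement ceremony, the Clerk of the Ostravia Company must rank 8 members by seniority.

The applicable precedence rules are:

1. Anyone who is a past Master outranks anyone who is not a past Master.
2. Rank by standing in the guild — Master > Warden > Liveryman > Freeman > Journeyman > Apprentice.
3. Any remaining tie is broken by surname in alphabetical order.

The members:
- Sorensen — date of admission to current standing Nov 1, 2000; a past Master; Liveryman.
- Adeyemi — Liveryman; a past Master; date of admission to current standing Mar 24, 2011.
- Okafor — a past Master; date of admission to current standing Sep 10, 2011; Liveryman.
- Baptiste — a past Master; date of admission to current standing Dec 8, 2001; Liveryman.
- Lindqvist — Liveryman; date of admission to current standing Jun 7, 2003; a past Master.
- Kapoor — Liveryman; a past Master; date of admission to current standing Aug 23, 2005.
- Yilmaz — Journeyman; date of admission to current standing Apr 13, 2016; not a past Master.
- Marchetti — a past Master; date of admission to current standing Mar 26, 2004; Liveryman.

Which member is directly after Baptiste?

By the first rule: Adeyemi, Baptiste, Kapoor, Lindqvist, Marchetti, Okafor and Sorensen (each a past Master); then Yilmaz (not a past Master).
Adeyemi, Baptiste, Kapoor, Lindqvist, Marchetti, Okafor and Sorensen are each Liveryman, so the next rule applies.
Among Adeyemi, Baptiste, Kapoor, Lindqvist, Marchetti, Okafor and Sorensen, alphabetically by surname: Adeyemi before Baptiste before Kapoor before Lindqvist before Marchetti before Okafor before Sorensen.
Order: Adeyemi, Baptiste, Kapoor, Lindqvist, Marchetti, Okafor, Sorensen, Yilmaz.

Kapoor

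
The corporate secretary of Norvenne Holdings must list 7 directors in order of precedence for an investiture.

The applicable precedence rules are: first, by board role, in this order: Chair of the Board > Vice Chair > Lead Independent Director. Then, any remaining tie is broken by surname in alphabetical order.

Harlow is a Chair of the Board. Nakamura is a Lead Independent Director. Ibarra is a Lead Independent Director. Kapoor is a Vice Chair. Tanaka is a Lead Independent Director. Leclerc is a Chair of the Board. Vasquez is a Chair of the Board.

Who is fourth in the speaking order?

Kapoor

By board role: Harlow, Leclerc and Vasquez (Chair of the Board); then Kapoor (Vice Chair); then Ibarra, Nakamura and Tanaka (Lead Independent Director).
Among Harlow, Leclerc and Vasquez, alphabetically by surname: Harlow before Leclerc before Vasquez.
Among Ibarra, Nakamura and Tanaka, alphabetically by surname: Ibarra before Nakamura before Tanaka.
Order: Harlow, Leclerc, Vasquez, Kapoor, Ibarra, Nakamura, Tanaka.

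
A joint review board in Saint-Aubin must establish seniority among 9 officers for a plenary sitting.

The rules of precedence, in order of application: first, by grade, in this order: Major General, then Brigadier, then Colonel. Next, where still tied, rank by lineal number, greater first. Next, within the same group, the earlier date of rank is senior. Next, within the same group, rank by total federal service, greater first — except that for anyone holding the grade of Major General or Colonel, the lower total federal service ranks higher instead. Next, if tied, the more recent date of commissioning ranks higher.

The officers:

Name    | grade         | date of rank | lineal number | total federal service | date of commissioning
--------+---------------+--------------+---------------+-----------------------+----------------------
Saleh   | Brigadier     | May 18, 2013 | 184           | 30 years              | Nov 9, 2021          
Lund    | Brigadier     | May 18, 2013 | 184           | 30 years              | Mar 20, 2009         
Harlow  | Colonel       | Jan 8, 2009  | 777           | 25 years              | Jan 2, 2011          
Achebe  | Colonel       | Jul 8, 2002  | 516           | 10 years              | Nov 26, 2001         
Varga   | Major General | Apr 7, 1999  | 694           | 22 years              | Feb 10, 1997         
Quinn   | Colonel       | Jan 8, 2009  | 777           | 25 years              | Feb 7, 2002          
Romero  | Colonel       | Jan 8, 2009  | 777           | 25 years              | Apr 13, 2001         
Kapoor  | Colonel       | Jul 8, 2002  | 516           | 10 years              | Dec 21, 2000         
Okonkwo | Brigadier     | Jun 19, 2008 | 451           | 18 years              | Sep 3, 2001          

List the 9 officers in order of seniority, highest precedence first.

By grade: Varga (Major General); then Okonkwo, Saleh and Lund (Brigadier); then Harlow, Quinn, Romero, Achebe and Kapoor (Colonel).
Among Okonkwo, Saleh and Lund, by lineal number (higher first): Okonkwo (451) before Saleh and Lund (184).
Saleh and Lund both have date of rank May 18, 2013, so the next rule applies.
Saleh and Lund both have total federal service 30 years, so the next rule applies.
Among Saleh and Lund, by date of commissioning (later first): Saleh (Nov 9, 2021) before Lund (Mar 20, 2009).
Among Harlow, Quinn, Romero, Achebe and Kapoor, by lineal number (higher first): Harlow, Quinn and Romero (777) before Achebe and Kapoor (516).
Harlow, Quinn and Romero all have date of rank Jan 8, 2009, so the next rule applies.
Harlow, Quinn and Romero all have total federal service 25 years, so the next rule applies.
Among Harlow, Quinn and Romero, by date of commissioning (later first): Harlow (Jan 2, 2011) before Quinn (Feb 7, 2002) before Romero (Apr 13, 2001).
Achebe and Kapoor both have date of rank Jul 8, 2002, so the next rule applies.
Achebe and Kapoor both have total federal service 10 years, so the next rule applies.
Among Achebe and Kapoor, by date of commissioning (later first): Achebe (Nov 26, 2001) before Kapoor (Dec 21, 2000).
Full order: Varga, Okonkwo, Saleh, Lund, Harlow, Quinn, Romero, Achebe, Kapoor.

Varga, Okonkwo, Saleh, Lund, Harlow, Quinn, Romero, Achebe, Kapoor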